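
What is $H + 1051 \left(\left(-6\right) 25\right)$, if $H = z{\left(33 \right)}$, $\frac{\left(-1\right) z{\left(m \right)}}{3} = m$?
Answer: $-157749$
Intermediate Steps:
$z{\left(m \right)} = - 3 m$
$H = -99$ ($H = \left(-3\right) 33 = -99$)
$H + 1051 \left(\left(-6\right) 25\right) = -99 + 1051 \left(\left(-6\right) 25\right) = -99 + 1051 \left(-150\right) = -99 - 157650 = -157749$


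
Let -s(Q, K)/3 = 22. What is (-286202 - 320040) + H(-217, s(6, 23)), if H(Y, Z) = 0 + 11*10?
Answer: -606132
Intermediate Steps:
s(Q, K) = -66 (s(Q, K) = -3*22 = -66)
H(Y, Z) = 110 (H(Y, Z) = 0 + 110 = 110)
(-286202 - 320040) + H(-217, s(6, 23)) = (-286202 - 320040) + 110 = -606242 + 110 = -606132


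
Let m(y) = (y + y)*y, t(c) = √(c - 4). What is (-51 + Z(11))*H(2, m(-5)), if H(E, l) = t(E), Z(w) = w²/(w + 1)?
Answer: -491*I*√2/12 ≈ -57.865*I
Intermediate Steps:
t(c) = √(-4 + c)
Z(w) = w²/(1 + w)
m(y) = 2*y² (m(y) = (2*y)*y = 2*y²)
H(E, l) = √(-4 + E)
(-51 + Z(11))*H(2, m(-5)) = (-51 + 11²/(1 + 11))*√(-4 + 2) = (-51 + 121/12)*√(-2) = (-51 + 121*(1/12))*(I*√2) = (-51 + 121/12)*(I*√2) = -491*I*√2/12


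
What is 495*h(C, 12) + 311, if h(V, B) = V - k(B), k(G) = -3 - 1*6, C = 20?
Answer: 14666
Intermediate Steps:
k(G) = -9 (k(G) = -3 - 6 = -9)
h(V, B) = 9 + V (h(V, B) = V - 1*(-9) = V + 9 = 9 + V)
495*h(C, 12) + 311 = 495*(9 + 20) + 311 = 495*29 + 311 = 14355 + 311 = 14666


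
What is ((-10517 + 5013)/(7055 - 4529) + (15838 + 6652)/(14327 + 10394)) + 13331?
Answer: 416189159891/31222623 ≈ 13330.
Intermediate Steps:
((-10517 + 5013)/(7055 - 4529) + (15838 + 6652)/(14327 + 10394)) + 13331 = (-5504/2526 + 22490/24721) + 13331 = (-5504*1/2526 + 22490*(1/24721)) + 13331 = (-2752/1263 + 22490/24721) + 13331 = -39627322/31222623 + 13331 = 416189159891/31222623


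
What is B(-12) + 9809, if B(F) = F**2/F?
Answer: 9797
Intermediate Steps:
B(F) = F
B(-12) + 9809 = -12 + 9809 = 9797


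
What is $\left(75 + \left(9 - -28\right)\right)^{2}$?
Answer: $12544$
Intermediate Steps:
$\left(75 + \left(9 - -28\right)\right)^{2} = \left(75 + \left(9 + 28\right)\right)^{2} = \left(75 + 37\right)^{2} = 112^{2} = 12544$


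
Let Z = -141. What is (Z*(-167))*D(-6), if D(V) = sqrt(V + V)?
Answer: 47094*I*sqrt(3) ≈ 81569.0*I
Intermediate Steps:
D(V) = sqrt(2)*sqrt(V) (D(V) = sqrt(2*V) = sqrt(2)*sqrt(V))
(Z*(-167))*D(-6) = (-141*(-167))*(sqrt(2)*sqrt(-6)) = 23547*(sqrt(2)*(I*sqrt(6))) = 23547*(2*I*sqrt(3)) = 47094*I*sqrt(3)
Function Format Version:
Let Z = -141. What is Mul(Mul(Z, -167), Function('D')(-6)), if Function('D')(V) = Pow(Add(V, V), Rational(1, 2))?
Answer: Mul(47094, I, Pow(3, Rational(1, 2))) ≈ Mul(81569., I)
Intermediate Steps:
Function('D')(V) = Mul(Pow(2, Rational(1, 2)), Pow(V, Rational(1, 2))) (Function('D')(V) = Pow(Mul(2, V), Rational(1, 2)) = Mul(Pow(2, Rational(1, 2)), Pow(V, Rational(1, 2))))
Mul(Mul(Z, -167), Function('D')(-6)) = Mul(Mul(-141, -167), Mul(Pow(2, Rational(1, 2)), Pow(-6, Rational(1, 2)))) = Mul(23547, Mul(Pow(2, Rational(1, 2)), Mul(I, Pow(6, Rational(1, 2))))) = Mul(23547, Mul(2, I, Pow(3, Rational(1, 2)))) = Mul(47094, I, Pow(3, Rational(1, 2)))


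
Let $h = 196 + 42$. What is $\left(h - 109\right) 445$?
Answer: $57405$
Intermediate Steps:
$h = 238$
$\left(h - 109\right) 445 = \left(238 - 109\right) 445 = 129 \cdot 445 = 57405$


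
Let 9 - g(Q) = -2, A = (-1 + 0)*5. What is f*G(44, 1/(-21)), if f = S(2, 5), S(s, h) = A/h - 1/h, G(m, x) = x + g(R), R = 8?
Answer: -92/7 ≈ -13.143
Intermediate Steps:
A = -5 (A = -1*5 = -5)
g(Q) = 11 (g(Q) = 9 - 1*(-2) = 9 + 2 = 11)
G(m, x) = 11 + x (G(m, x) = x + 11 = 11 + x)
S(s, h) = -6/h (S(s, h) = -5/h - 1/h = -6/h)
f = -6/5 ≈ -1.2000
f*G(44, 1/(-21)) = -6*(11 + 1/(-21))/5 = -6*(11 - 1/21)/5 = -6/5*230/21 = -92/7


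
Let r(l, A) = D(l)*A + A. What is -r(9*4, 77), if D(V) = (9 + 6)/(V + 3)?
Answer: -1386/13 ≈ -106.62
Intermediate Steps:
D(V) = 15/(3 + V)
r(l, A) = A + 15*A/(3 + l) (r(l, A) = (15/(3 + l))*A + A = 15*A/(3 + l) + A = A + 15*A/(3 + l))
-r(9*4, 77) = -77*(18 + 9*4)/(3 + 9*4) = -77*(18 + 36)/(3 + 36) = -77*54/39 = -1*1386/13 = -1386/13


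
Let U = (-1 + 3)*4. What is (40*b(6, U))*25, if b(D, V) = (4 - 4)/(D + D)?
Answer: 0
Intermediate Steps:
U = 8 (U = 2*4 = 8)
b(D, V) = 0 (b(D, V) = 0/((2*D)) = 0*(1/(2*D)) = 0)
(40*b(6, U))*25 = (40*0)*25 = 0*25 = 0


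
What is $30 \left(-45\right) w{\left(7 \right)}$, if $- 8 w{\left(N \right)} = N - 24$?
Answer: $- \frac{11475}{4} \approx -2868.8$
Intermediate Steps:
$w{\left(N \right)} = 3 - \frac{N}{8}$ ($w{\left(N \right)} = - \frac{N - 24}{8} = - \frac{-24 + N}{8} = 3 - \frac{N}{8}$)
$30 \left(-45\right) w{\left(7 \right)} = 30 \left(-45\right) \left(3 - \frac{7}{8}\right) = - 1350 \left(3 - \frac{7}{8}\right) = \left(-1350\right) \frac{17}{8} = - \frac{11475}{4}$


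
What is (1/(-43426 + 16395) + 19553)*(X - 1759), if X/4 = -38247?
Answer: -81789537113074/27031 ≈ -3.0258e+9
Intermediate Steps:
X = -152988 (X = 4*(-38247) = -152988)
(1/(-43426 + 16395) + 19553)*(X - 1759) = (1/(-43426 + 16395) + 19553)*(-152988 - 1759) = (1/(-27031) + 19553)*(-154747) = (-1/27031 + 19553)*(-154747) = (528537142/27031)*(-154747) = -81789537113074/27031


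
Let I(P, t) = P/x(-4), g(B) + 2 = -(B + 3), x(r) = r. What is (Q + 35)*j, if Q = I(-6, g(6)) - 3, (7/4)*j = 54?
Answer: 7236/7 ≈ 1033.7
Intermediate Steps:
j = 216/7 (j = (4/7)*54 = 216/7 ≈ 30.857)
g(B) = -5 - B (g(B) = -2 - (B + 3) = -2 - (3 + B) = -2 + (-3 - B) = -5 - B)
I(P, t) = -P/4 (I(P, t) = P/(-4) = P*(-¼) = -P/4)
Q = -3/2 (Q = -¼*(-6) - 3 = 3/2 - 3 = -3/2 ≈ -1.5000)
(Q + 35)*j = (-3/2 + 35)*(216/7) = (67/2)*(216/7) = 7236/7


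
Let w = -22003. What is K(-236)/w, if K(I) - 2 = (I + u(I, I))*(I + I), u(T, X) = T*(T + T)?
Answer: 52465630/22003 ≈ 2384.5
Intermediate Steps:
u(T, X) = 2*T² (u(T, X) = T*(2*T) = 2*T²)
K(I) = 2 + 2*I*(I + 2*I²) (K(I) = 2 + (I + 2*I²)*(I + I) = 2 + (I + 2*I²)*(2*I) = 2 + 2*I*(I + 2*I²))
K(-236)/w = (2 + 2*(-236)² + 4*(-236)³)/(-22003) = (2 + 2*55696 + 4*(-13144256))*(-1/22003) = (2 + 111392 - 52577024)*(-1/22003) = -52465630*(-1/22003) = 52465630/22003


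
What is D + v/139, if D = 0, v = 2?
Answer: 2/139 ≈ 0.014388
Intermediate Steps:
D + v/139 = 0 + 2/139 = 2/139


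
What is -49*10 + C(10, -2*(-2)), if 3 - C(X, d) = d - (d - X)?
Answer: -497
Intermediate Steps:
C(X, d) = 3 - X (C(X, d) = 3 - (d - (d - X)) = 3 - (d + (X - d)) = 3 - X)
-49*10 + C(10, -2*(-2)) = -49*10 + (3 - 1*10) = -490 + (3 - 10) = -490 - 7 = -497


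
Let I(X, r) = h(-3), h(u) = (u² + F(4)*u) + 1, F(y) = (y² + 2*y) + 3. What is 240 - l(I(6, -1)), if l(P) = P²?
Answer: -4801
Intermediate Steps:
F(y) = 3 + y² + 2*y
h(u) = 1 + u² + 27*u (h(u) = (u² + (3 + 4² + 2*4)*u) + 1 = (u² + (3 + 16 + 8)*u) + 1 = (u² + 27*u) + 1 = 1 + u² + 27*u)
I(X, r) = -71 (I(X, r) = 1 + (-3)² + 27*(-3) = 1 + 9 - 81 = -71)
240 - l(I(6, -1)) = 240 - 1*(-71)² = 240 - 1*5041 = 240 - 5041 = -4801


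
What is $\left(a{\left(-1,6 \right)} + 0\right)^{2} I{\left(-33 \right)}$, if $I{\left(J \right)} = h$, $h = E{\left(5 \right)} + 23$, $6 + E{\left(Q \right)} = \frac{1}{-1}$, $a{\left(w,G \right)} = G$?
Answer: $576$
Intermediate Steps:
$E{\left(Q \right)} = -7$ ($E{\left(Q \right)} = -6 + \frac{1}{-1} = -6 - 1 = -7$)
$h = 16$ ($h = -7 + 23 = 16$)
$I{\left(J \right)} = 16$
$\left(a{\left(-1,6 \right)} + 0\right)^{2} I{\left(-33 \right)} = \left(6 + 0\right)^{2} \cdot 16 = 6^{2} \cdot 16 = 36 \cdot 16 = 576$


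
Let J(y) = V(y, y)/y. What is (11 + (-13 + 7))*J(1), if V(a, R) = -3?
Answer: -15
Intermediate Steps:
J(y) = -3/y
(11 + (-13 + 7))*J(1) = (11 + (-13 + 7))*(-3/1) = (11 - 6)*(-3*1) = 5*(-3) = -15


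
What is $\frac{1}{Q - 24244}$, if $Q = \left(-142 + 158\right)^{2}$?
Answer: $- \frac{1}{23988} \approx -4.1688 \cdot 10^{-5}$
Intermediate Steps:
$Q = 256$ ($Q = 16^{2} = 256$)
$\frac{1}{Q - 24244} = \frac{1}{256 - 24244} = \frac{1}{-23988} = - \frac{1}{23988}$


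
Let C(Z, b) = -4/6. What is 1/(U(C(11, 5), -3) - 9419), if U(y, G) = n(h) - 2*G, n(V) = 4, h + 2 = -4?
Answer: -1/9409 ≈ -0.00010628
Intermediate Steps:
h = -6 (h = -2 - 4 = -6)
C(Z, b) = -2/3 (C(Z, b) = -4*1/6 = -2/3)
U(y, G) = 4 - 2*G
1/(U(C(11, 5), -3) - 9419) = 1/((4 - 2*(-3)) - 9419) = 1/((4 + 6) - 9419) = 1/(10 - 9419) = 1/(-9409) = -1/9409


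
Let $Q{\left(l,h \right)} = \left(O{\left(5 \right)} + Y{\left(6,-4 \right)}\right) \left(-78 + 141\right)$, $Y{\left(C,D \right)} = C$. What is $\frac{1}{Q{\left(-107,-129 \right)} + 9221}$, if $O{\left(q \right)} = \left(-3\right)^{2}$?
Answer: $\frac{1}{10166} \approx 9.8367 \cdot 10^{-5}$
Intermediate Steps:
$O{\left(q \right)} = 9$
$Q{\left(l,h \right)} = 945$ ($Q{\left(l,h \right)} = \left(9 + 6\right) \left(-78 + 141\right) = 15 \cdot 63 = 945$)
$\frac{1}{Q{\left(-107,-129 \right)} + 9221} = \frac{1}{945 + 9221} = \frac{1}{10166}$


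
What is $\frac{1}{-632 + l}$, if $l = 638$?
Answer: $\frac{1}{6} \approx 0.16667$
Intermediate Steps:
$\frac{1}{-632 + l} = \frac{1}{-632 + 638} = \frac{1}{6}$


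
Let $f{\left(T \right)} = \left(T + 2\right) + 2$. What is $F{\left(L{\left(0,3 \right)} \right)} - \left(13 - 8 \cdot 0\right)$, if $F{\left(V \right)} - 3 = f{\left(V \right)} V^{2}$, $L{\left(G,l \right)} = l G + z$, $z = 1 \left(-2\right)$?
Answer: $-2$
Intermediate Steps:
$z = -2$
$L{\left(G,l \right)} = -2 + G l$ ($L{\left(G,l \right)} = l G - 2 = G l - 2 = -2 + G l$)
$f{\left(T \right)} = 4 + T$ ($f{\left(T \right)} = \left(2 + T\right) + 2 = 4 + T$)
$F{\left(V \right)} = 3 + V^{2} \left(4 + V\right)$ ($F{\left(V \right)} = 3 + \left(4 + V\right) V^{2} = 3 + V^{2} \left(4 + V\right)$)
$F{\left(L{\left(0,3 \right)} \right)} - \left(13 - 8 \cdot 0\right) = \left(3 + \left(-2 + 0 \cdot 3\right)^{2} \left(4 + \left(-2 + 0 \cdot 3\right)\right)\right) - \left(13 - 8 \cdot 0\right) = \left(3 + \left(-2 + 0\right)^{2} \left(4 + \left(-2 + 0\right)\right)\right) - \left(13 - 0\right) = \left(3 + \left(-2\right)^{2} \left(4 - 2\right)\right) - \left(13 + 0\right) = \left(3 + 4 \cdot 2\right) - 13 = \left(3 + 8\right) - 13 = 11 - 13 = -2$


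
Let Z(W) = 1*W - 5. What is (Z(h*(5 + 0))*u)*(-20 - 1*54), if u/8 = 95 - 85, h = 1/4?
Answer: 22200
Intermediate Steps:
h = 1/4 ≈ 0.25000
u = 80 (u = 8*(95 - 85) = 8*10 = 80)
Z(W) = -5 + W (Z(W) = W - 5 = -5 + W)
(Z(h*(5 + 0))*u)*(-20 - 1*54) = ((-5 + (5 + 0)/4)*80)*(-20 - 1*54) = ((-5 + (1/4)*5)*80)*(-20 - 54) = ((-5 + 5/4)*80)*(-74) = -15/4*80*(-74) = -300*(-74) = 22200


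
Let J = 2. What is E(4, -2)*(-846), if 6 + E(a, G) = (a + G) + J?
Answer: 1692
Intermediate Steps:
E(a, G) = -4 + G + a (E(a, G) = -6 + ((a + G) + 2) = -6 + ((G + a) + 2) = -6 + (2 + G + a) = -4 + G + a)
E(4, -2)*(-846) = (-4 - 2 + 4)*(-846) = -2*(-846) = 1692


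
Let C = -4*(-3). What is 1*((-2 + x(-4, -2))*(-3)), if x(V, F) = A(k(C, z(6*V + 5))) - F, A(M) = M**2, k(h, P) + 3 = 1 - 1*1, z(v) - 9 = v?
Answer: -27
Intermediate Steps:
z(v) = 9 + v
C = 12
k(h, P) = -3 (k(h, P) = -3 + (1 - 1*1) = -3 + (1 - 1) = -3 + 0 = -3)
x(V, F) = 9 - F (x(V, F) = (-3)**2 - F = 9 - F)
1*((-2 + x(-4, -2))*(-3)) = 1*((-2 + (9 - 1*(-2)))*(-3)) = 1*((-2 + (9 + 2))*(-3)) = 1*((-2 + 11)*(-3)) = 1*(9*(-3)) = 1*(-27) = -27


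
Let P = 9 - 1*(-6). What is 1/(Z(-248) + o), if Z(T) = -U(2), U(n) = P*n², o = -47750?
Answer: -1/47810 ≈ -2.0916e-5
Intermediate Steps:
P = 15 (P = 9 + 6 = 15)
U(n) = 15*n²
Z(T) = -60 (Z(T) = -15*2² = -15*4 = -1*60 = -60)
1/(Z(-248) + o) = 1/(-60 - 47750) = 1/(-47810) = -1/47810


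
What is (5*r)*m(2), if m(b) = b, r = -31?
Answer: -310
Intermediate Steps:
(5*r)*m(2) = (5*(-31))*2 = -155*2 = -310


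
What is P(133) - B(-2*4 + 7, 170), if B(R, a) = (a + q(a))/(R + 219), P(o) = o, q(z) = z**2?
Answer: -38/109 ≈ -0.34862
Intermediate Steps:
B(R, a) = (a + a**2)/(219 + R) (B(R, a) = (a + a**2)/(R + 219) = (a + a**2)/(219 + R))
P(133) - B(-2*4 + 7, 170) = 133 - 170*(1 + 170)/(219 + (-2*4 + 7)) = 133 - 170*171/(219 + (-8 + 7)) = 133 - 170*171/(219 - 1) = 133 - 170*171/218 = 133 - 1*14535/109 = 133 - 14535/109 = -38/109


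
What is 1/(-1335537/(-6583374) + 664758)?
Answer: 104498/69465902683 ≈ 1.5043e-6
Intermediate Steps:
1/(-1335537/(-6583374) + 664758) = 1/(-1335537*(-1/6583374) + 664758) = 1/(21199/104498 + 664758) = 1/(69465902683/104498) = 104498/69465902683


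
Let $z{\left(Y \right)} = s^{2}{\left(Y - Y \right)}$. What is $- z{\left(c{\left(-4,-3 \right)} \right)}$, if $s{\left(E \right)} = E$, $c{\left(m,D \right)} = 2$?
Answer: $0$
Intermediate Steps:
$z{\left(Y \right)} = 0$ ($z{\left(Y \right)} = \left(Y - Y\right)^{2} = 0^{2} = 0$)
$- z{\left(c{\left(-4,-3 \right)} \right)} = \left(-1\right) 0 = 0$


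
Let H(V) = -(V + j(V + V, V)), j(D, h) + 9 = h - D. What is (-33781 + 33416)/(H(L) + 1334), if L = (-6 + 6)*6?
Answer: -365/1343 ≈ -0.27178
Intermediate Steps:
j(D, h) = -9 + h - D (j(D, h) = -9 + (h - D) = -9 + h - D)
L = 0 (L = 0*6 = 0)
H(V) = 9 (H(V) = -(V + (-9 + V - (V + V))) = -(V + (-9 + V - 2*V)) = -(V + (-9 - V)) = -1*(-9) = 9)
(-33781 + 33416)/(H(L) + 1334) = (-33781 + 33416)/(9 + 1334) = -365/1343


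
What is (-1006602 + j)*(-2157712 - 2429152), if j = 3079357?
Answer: -9507445290320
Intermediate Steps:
(-1006602 + j)*(-2157712 - 2429152) = (-1006602 + 3079357)*(-2157712 - 2429152) = 2072755*(-4586864) = -9507445290320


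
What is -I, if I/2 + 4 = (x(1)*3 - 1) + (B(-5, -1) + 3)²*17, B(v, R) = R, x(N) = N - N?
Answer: -126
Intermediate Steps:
x(N) = 0
I = 126 (I = -8 + 2*((0*3 - 1) + (-1 + 3)²*17) = -8 + 2*((0 - 1) + 2²*17) = -8 + 2*(-1 + 4*17) = -8 + 2*(-1 + 68) = -8 + 2*67 = -8 + 134 = 126)
-I = -1*126 = -126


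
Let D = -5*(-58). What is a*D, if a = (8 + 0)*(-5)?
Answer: -11600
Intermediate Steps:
D = 290
a = -40 (a = 8*(-5) = -40)
a*D = -40*290 = -11600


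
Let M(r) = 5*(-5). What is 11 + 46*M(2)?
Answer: -1139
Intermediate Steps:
M(r) = -25
11 + 46*M(2) = 11 + 46*(-25) = 11 - 1150 = -1139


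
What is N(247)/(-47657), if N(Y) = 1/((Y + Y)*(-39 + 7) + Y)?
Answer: 1/741590577 ≈ 1.3485e-9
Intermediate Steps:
N(Y) = -1/(63*Y) (N(Y) = 1/((2*Y)*(-32) + Y) = 1/(-64*Y + Y) = 1/(-63*Y) = -1/(63*Y))
N(247)/(-47657) = -1/63/247/(-47657) = -1/63*1/247*(-1/47657) = -1/15561*(-1/47657) = 1/741590577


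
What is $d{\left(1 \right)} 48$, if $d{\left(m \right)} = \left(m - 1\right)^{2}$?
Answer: $0$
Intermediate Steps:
$d{\left(m \right)} = \left(-1 + m\right)^{2}$
$d{\left(1 \right)} 48 = \left(-1 + 1\right)^{2} \cdot 48 = 0^{2} \cdot 48 = 0 \cdot 48 = 0$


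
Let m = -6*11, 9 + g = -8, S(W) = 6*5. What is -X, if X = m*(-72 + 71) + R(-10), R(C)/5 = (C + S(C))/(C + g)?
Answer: -1682/27 ≈ -62.296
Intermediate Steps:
S(W) = 30
g = -17 (g = -9 - 8 = -17)
R(C) = 5*(30 + C)/(-17 + C) (R(C) = 5*((C + 30)/(C - 17)) = 5*((30 + C)/(-17 + C)) = 5*(30 + C)/(-17 + C))
m = -66
X = 1682/27 (X = -66*(-72 + 71) + 5*(30 - 10)/(-17 - 10) = -66*(-1) + 5*20/(-27) = 66 + 5*(-1/27)*20 = 66 - 100/27 = 1682/27 ≈ 62.296)
-X = -1*1682/27 = -1682/27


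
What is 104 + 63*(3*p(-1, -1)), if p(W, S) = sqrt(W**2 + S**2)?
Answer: 104 + 189*sqrt(2) ≈ 371.29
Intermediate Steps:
p(W, S) = sqrt(S**2 + W**2)
104 + 63*(3*p(-1, -1)) = 104 + 63*(3*sqrt((-1)**2 + (-1)**2)) = 104 + 63*(3*sqrt(1 + 1)) = 104 + 63*(3*sqrt(2)) = 104 + 189*sqrt(2)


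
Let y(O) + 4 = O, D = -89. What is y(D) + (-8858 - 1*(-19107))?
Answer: 10156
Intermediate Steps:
y(O) = -4 + O
y(D) + (-8858 - 1*(-19107)) = (-4 - 89) + (-8858 - 1*(-19107)) = -93 + (-8858 + 19107) = -93 + 10249 = 10156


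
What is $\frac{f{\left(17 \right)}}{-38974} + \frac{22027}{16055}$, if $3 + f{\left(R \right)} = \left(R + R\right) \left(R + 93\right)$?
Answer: $\frac{61421751}{48132890} \approx 1.2761$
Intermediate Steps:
$f{\left(R \right)} = -3 + 2 R \left(93 + R\right)$ ($f{\left(R \right)} = -3 + \left(R + R\right) \left(R + 93\right) = -3 + 2 R \left(93 + R\right)$)
$\frac{f{\left(17 \right)}}{-38974} + \frac{22027}{16055} = \frac{-3 + 2 \cdot 17^{2} + 186 \cdot 17}{-38974} + \frac{22027}{16055} = \left(-3 + 2 \cdot 289 + 3162\right) \left(- \frac{1}{38974}\right) + 22027 \cdot \frac{1}{16055} = \left(-3 + 578 + 3162\right) \left(- \frac{1}{38974}\right) + \frac{22027}{16055} = 3737 \left(- \frac{1}{38974}\right) + \frac{22027}{16055} = - \frac{3737}{38974} + \frac{22027}{16055} = \frac{61421751}{48132890}$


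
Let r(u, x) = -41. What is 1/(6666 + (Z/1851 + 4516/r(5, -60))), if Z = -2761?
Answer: 75891/497417089 ≈ 0.00015257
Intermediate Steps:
1/(6666 + (Z/1851 + 4516/r(5, -60))) = 1/(6666 + (-2761/1851 + 4516/(-41))) = 1/(6666 + (-2761*1/1851 + 4516*(-1/41))) = 1/(6666 + (-2761/1851 - 4516/41)) = 1/(6666 - 8472317/75891) = 1/(497417089/75891) = 75891/497417089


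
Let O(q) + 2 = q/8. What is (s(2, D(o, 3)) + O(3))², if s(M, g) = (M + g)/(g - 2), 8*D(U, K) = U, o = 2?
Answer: 26569/3136 ≈ 8.4723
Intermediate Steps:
D(U, K) = U/8
s(M, g) = (M + g)/(-2 + g)
O(q) = -2 + q/8
(s(2, D(o, 3)) + O(3))² = ((2 + (⅛)*2)/(-2 + (⅛)*2) + (-2 + (⅛)*3))² = ((2 + ¼)/(-2 + ¼) + (-2 + 3/8))² = ((9/4)/(-7/4) - 13/8)² = (-4/7*9/4 - 13/8)² = (-9/7 - 13/8)² = (-163/56)² = 26569/3136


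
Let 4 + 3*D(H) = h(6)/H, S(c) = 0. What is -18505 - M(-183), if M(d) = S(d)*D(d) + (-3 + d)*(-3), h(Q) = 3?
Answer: -19063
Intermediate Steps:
D(H) = -4/3 + 1/H (D(H) = -4/3 + (3/H)/3 = -4/3 + 1/H)
M(d) = 9 - 3*d (M(d) = 0*(-4/3 + 1/d) + (-3 + d)*(-3) = 0 + (9 - 3*d) = 9 - 3*d)
-18505 - M(-183) = -18505 - (9 - 3*(-183)) = -18505 - (9 + 549) = -18505 - 1*558 = -18505 - 558 = -19063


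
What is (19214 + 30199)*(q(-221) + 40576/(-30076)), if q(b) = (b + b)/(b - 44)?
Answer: 31389015294/1992535 ≈ 15753.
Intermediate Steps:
q(b) = 2*b/(-44 + b) (q(b) = (2*b)/(-44 + b) = 2*b/(-44 + b))
(19214 + 30199)*(q(-221) + 40576/(-30076)) = (19214 + 30199)*(2*(-221)/(-44 - 221) + 40576/(-30076)) = 49413*(2*(-221)/(-265) + 40576*(-1/30076)) = 49413*(2*(-221)*(-1/265) - 10144/7519) = 49413*(442/265 - 10144/7519) = 49413*(635238/1992535) = 31389015294/1992535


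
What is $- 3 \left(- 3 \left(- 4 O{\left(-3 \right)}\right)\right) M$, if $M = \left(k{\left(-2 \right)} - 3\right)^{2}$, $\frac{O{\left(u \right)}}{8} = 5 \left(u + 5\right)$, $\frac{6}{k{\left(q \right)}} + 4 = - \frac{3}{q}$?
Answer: $- \frac{419904}{5} \approx -83981.0$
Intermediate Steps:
$k{\left(q \right)} = \frac{6}{-4 - \frac{3}{q}}$
$O{\left(u \right)} = 200 + 40 u$ ($O{\left(u \right)} = 8 \cdot 5 \left(u + 5\right) = 8 \cdot 5 \left(5 + u\right) = 8 \left(25 + 5 u\right) = 200 + 40 u$)
$M = \frac{729}{25}$ ($M = \left(\left(-6\right) \left(-2\right) \frac{1}{3 + 4 \left(-2\right)} - 3\right)^{2} = \left(\left(-6\right) \left(-2\right) \frac{1}{3 - 8} - 3\right)^{2} = \left(\left(-6\right) \left(-2\right) \frac{1}{-5} - 3\right)^{2} = \left(\left(-6\right) \left(-2\right) \left(- \frac{1}{5}\right) - 3\right)^{2} = \left(- \frac{12}{5} - 3\right)^{2} = \left(- \frac{27}{5}\right)^{2} = \frac{729}{25} \approx 29.16$)
$- 3 \left(- 3 \left(- 4 O{\left(-3 \right)}\right)\right) M = - 3 \left(- 3 \left(- 4 \left(200 + 40 \left(-3\right)\right)\right)\right) \frac{729}{25} = - 3 \left(- 3 \left(- 4 \left(200 - 120\right)\right)\right) \frac{729}{25} = - 3 \left(- 3 \left(\left(-4\right) 80\right)\right) \frac{729}{25} = - 3 \left(\left(-3\right) \left(-320\right)\right) \frac{729}{25} = \left(-3\right) 960 \cdot \frac{729}{25} = \left(-2880\right) \frac{729}{25} = - \frac{419904}{5}$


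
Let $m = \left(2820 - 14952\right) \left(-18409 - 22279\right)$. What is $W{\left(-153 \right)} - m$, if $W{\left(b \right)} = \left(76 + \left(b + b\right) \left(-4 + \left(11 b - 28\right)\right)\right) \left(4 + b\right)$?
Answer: $-571831850$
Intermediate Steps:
$m = 493626816$ ($m = \left(-12132\right) \left(-40688\right) = 493626816$)
$W{\left(b \right)} = \left(4 + b\right) \left(76 + 2 b \left(-32 + 11 b\right)\right)$ ($W{\left(b \right)} = \left(76 + 2 b \left(-4 + \left(-28 + 11 b\right)\right)\right) \left(4 + b\right) = \left(76 + 2 b \left(-32 + 11 b\right)\right) \left(4 + b\right) = \left(4 + b\right) \left(76 + 2 b \left(-32 + 11 b\right)\right)$)
$W{\left(-153 \right)} - m = \left(304 - -27540 + 22 \left(-153\right)^{3} + 24 \left(-153\right)^{2}\right) - 493626816 = \left(304 + 27540 + 22 \left(-3581577\right) + 24 \cdot 23409\right) - 493626816 = \left(304 + 27540 - 78794694 + 561816\right) - 493626816 = -78205034 - 493626816 = -571831850$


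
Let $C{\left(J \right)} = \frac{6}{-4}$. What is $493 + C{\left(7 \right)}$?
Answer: $\frac{983}{2} \approx 491.5$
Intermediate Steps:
$C{\left(J \right)} = - \frac{3}{2}$ ($C{\left(J \right)} = 6 \left(- \frac{1}{4}\right) = - \frac{3}{2}$)
$493 + C{\left(7 \right)} = 493 - \frac{3}{2} = \frac{983}{2}$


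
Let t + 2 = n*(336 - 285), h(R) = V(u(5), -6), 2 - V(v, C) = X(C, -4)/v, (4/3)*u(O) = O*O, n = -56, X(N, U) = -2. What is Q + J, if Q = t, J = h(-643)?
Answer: -214192/75 ≈ -2855.9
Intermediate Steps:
u(O) = 3*O**2/4 (u(O) = 3*(O*O)/4 = 3*O**2/4)
V(v, C) = 2 + 2/v (V(v, C) = 2 - (-2)/v = 2 + 2/v)
h(R) = 158/75 (h(R) = 2 + 2/(((3/4)*5**2)) = 2 + 2/(((3/4)*25)) = 2 + 2/(75/4) = 2 + 2*(4/75) = 2 + 8/75 = 158/75)
J = 158/75 ≈ 2.1067
t = -2858 (t = -2 - 56*(336 - 285) = -2 - 56*51 = -2 - 2856 = -2858)
Q = -2858
Q + J = -2858 + 158/75 = -214192/75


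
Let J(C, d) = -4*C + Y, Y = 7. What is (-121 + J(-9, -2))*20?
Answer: -1560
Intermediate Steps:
J(C, d) = 7 - 4*C (J(C, d) = -4*C + 7 = 7 - 4*C)
(-121 + J(-9, -2))*20 = (-121 + (7 - 4*(-9)))*20 = (-121 + (7 + 36))*20 = (-121 + 43)*20 = -78*20 = -1560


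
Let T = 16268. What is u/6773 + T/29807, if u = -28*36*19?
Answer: -460680500/201882811 ≈ -2.2819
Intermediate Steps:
u = -19152 (u = -1008*19 = -19152)
u/6773 + T/29807 = -19152/6773 + 16268/29807 = -460680500/201882811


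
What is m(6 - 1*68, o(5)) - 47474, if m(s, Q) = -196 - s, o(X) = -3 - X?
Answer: -47608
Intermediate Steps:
m(6 - 1*68, o(5)) - 47474 = (-196 - (6 - 1*68)) - 47474 = (-196 - (6 - 68)) - 47474 = (-196 - 1*(-62)) - 47474 = (-196 + 62) - 47474 = -134 - 47474 = -47608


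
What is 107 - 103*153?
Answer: -15652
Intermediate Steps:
107 - 103*153 = 107 - 15759 = -15652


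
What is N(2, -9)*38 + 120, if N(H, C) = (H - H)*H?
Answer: 120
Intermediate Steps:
N(H, C) = 0 (N(H, C) = 0*H = 0)
N(2, -9)*38 + 120 = 0*38 + 120 = 0 + 120 = 120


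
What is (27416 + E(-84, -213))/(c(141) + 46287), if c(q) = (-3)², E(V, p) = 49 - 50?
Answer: 27415/46296 ≈ 0.59217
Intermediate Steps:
E(V, p) = -1
c(q) = 9
(27416 + E(-84, -213))/(c(141) + 46287) = (27416 - 1)/(9 + 46287) = 27415/46296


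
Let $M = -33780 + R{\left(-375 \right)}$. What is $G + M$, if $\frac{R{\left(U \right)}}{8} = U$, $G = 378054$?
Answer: $341274$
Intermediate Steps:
$R{\left(U \right)} = 8 U$
$M = -36780$ ($M = -33780 + 8 \left(-375\right) = -33780 - 3000 = -36780$)
$G + M = 378054 - 36780 = 341274$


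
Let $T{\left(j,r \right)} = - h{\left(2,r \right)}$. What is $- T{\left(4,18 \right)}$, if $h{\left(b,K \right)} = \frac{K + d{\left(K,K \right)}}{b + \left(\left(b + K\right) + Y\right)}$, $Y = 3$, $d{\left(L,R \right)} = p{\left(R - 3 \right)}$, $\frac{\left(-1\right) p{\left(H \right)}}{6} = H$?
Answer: $- \frac{72}{25} \approx -2.88$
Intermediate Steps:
$p{\left(H \right)} = - 6 H$
$d{\left(L,R \right)} = 18 - 6 R$ ($d{\left(L,R \right)} = - 6 \left(R - 3\right) = - 6 \left(-3 + R\right) = 18 - 6 R$)
$h{\left(b,K \right)} = \frac{18 - 5 K}{3 + K + 2 b}$ ($h{\left(b,K \right)} = \frac{K - \left(-18 + 6 K\right)}{b + \left(\left(b + K\right) + 3\right)} = \frac{18 - 5 K}{b + \left(\left(K + b\right) + 3\right)} = \frac{18 - 5 K}{b + \left(3 + K + b\right)} = \frac{18 - 5 K}{3 + K + 2 b}$)
$T{\left(j,r \right)} = - \frac{18 - 5 r}{7 + r}$ ($T{\left(j,r \right)} = - \frac{18 - 5 r}{3 + r + 2 \cdot 2} = - \frac{18 - 5 r}{3 + r + 4} = - \frac{18 - 5 r}{7 + r}$)
$- T{\left(4,18 \right)} = - \frac{-18 + 5 \cdot 18}{7 + 18} = - \frac{-18 + 90}{25} = - \frac{72}{25}$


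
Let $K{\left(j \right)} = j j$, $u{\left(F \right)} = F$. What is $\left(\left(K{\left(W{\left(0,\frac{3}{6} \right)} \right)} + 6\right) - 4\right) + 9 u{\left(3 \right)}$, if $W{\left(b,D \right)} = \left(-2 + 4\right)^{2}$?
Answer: $45$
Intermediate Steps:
$W{\left(b,D \right)} = 4$ ($W{\left(b,D \right)} = 2^{2} = 4$)
$K{\left(j \right)} = j^{2}$
$\left(\left(K{\left(W{\left(0,\frac{3}{6} \right)} \right)} + 6\right) - 4\right) + 9 u{\left(3 \right)} = \left(\left(4^{2} + 6\right) - 4\right) + 9 \cdot 3 = \left(\left(16 + 6\right) - 4\right) + 27 = \left(22 - 4\right) + 27 = 18 + 27 = 45$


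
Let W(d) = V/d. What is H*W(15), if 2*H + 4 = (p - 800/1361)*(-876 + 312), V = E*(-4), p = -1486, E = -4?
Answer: 1825768480/4083 ≈ 4.4716e+5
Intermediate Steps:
V = 16 (V = -4*(-4) = 16)
W(d) = 16/d
H = 570552650/1361 (H = -2 + ((-1486 - 800/1361)*(-876 + 312))/2 = -2 + ((-1486 - 800*1/1361)*(-564))/2 = -2 + ((-1486 - 800/1361)*(-564))/2 = -2 + (-2023246/1361*(-564))/2 = -2 + (½)*(1141110744/1361) = -2 + 570555372/1361 = 570552650/1361 ≈ 4.1922e+5)
H*W(15) = 570552650*(16/15)/1361 = 570552650*(16*(1/15))/1361 = (570552650/1361)*(16/15) = 1825768480/4083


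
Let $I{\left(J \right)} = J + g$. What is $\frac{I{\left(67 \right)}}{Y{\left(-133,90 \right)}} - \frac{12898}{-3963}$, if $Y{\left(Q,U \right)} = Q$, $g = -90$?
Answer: $\frac{1806583}{527079} \approx 3.4275$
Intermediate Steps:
$I{\left(J \right)} = -90 + J$ ($I{\left(J \right)} = J - 90 = -90 + J$)
$\frac{I{\left(67 \right)}}{Y{\left(-133,90 \right)}} - \frac{12898}{-3963} = \frac{-90 + 67}{-133} - \frac{12898}{-3963} = \left(-23\right) \left(- \frac{1}{133}\right) - - \frac{12898}{3963} = \frac{23}{133} + \frac{12898}{3963} = \frac{1806583}{527079}$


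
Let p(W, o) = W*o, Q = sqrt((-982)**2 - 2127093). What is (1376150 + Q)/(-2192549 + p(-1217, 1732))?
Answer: -1376150/4300393 - I*sqrt(1162769)/4300393 ≈ -0.32001 - 0.00025075*I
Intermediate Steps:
Q = I*sqrt(1162769) (Q = sqrt(964324 - 2127093) = sqrt(-1162769) = I*sqrt(1162769) ≈ 1078.3*I)
(1376150 + Q)/(-2192549 + p(-1217, 1732)) = (1376150 + I*sqrt(1162769))/(-2192549 - 1217*1732) = (1376150 + I*sqrt(1162769))/(-2192549 - 2107844) = (1376150 + I*sqrt(1162769))/(-4300393) = (1376150 + I*sqrt(1162769))*(-1/4300393) = -1376150/4300393 - I*sqrt(1162769)/4300393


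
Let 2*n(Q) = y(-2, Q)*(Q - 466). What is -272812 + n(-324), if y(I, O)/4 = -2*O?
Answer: -1296652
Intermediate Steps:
y(I, O) = -8*O (y(I, O) = 4*(-2*O) = -8*O)
n(Q) = -4*Q*(-466 + Q) (n(Q) = ((-8*Q)*(Q - 466))/2 = ((-8*Q)*(-466 + Q))/2 = (-8*Q*(-466 + Q))/2 = -4*Q*(-466 + Q))
-272812 + n(-324) = -272812 + 4*(-324)*(466 - 1*(-324)) = -272812 + 4*(-324)*(466 + 324) = -272812 + 4*(-324)*790 = -272812 - 1023840 = -1296652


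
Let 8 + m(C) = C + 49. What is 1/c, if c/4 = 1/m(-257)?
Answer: -54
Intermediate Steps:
m(C) = 41 + C (m(C) = -8 + (C + 49) = -8 + (49 + C) = 41 + C)
c = -1/54 (c = 4/(41 - 257) = 4/(-216) = 4*(-1/216) = -1/54 ≈ -0.018519)
1/c = 1/(-1/54) = -54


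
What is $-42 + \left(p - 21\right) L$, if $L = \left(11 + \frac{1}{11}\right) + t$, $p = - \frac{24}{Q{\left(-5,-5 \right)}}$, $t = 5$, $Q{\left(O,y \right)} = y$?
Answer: $- \frac{16647}{55} \approx -302.67$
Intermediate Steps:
$p = \frac{24}{5}$ ($p = - \frac{24}{-5} = \left(-24\right) \left(- \frac{1}{5}\right) = \frac{24}{5} \approx 4.8$)
$L = \frac{177}{11}$ ($L = \left(11 + \frac{1}{11}\right) + 5 = \frac{122}{11} + 5 = \frac{177}{11} \approx 16.091$)
$-42 + \left(p - 21\right) L = -42 + \left(\frac{24}{5} - 21\right) \frac{177}{11} = -42 - \frac{14337}{55} = - \frac{16647}{55}$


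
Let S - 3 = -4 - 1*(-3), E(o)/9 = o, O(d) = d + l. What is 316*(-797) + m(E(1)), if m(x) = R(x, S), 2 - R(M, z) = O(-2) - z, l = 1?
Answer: -251847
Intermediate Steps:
O(d) = 1 + d (O(d) = d + 1 = 1 + d)
E(o) = 9*o
S = 2 (S = 3 + (-4 - 1*(-3)) = 3 + (-4 + 3) = 3 - 1 = 2)
R(M, z) = 3 + z (R(M, z) = 2 - ((1 - 2) - z) = 2 - (-1 - z) = 2 + (1 + z) = 3 + z)
m(x) = 5 (m(x) = 3 + 2 = 5)
316*(-797) + m(E(1)) = 316*(-797) + 5 = -251852 + 5 = -251847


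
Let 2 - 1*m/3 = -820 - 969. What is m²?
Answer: 28869129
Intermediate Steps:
m = 5373 (m = 6 - 3*(-820 - 969) = 6 - 3*(-1789) = 6 + 5367 = 5373)
m² = 5373² = 28869129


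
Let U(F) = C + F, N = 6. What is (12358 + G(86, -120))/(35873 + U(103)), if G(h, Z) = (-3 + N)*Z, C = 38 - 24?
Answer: 5999/17995 ≈ 0.33337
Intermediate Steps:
C = 14
G(h, Z) = 3*Z (G(h, Z) = (-3 + 6)*Z = 3*Z)
U(F) = 14 + F
(12358 + G(86, -120))/(35873 + U(103)) = (12358 + 3*(-120))/(35873 + (14 + 103)) = (12358 - 360)/(35873 + 117) = 11998/35990 = 11998*(1/35990) = 5999/17995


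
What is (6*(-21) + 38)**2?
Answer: 7744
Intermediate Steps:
(6*(-21) + 38)**2 = (-126 + 38)**2 = (-88)**2 = 7744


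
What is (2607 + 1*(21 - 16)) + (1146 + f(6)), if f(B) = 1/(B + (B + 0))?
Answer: 45097/12 ≈ 3758.1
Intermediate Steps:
f(B) = 1/(2*B) (f(B) = 1/(B + B) = 1/(2*B))
(2607 + 1*(21 - 16)) + (1146 + f(6)) = (2607 + 1*(21 - 16)) + (1146 + (½)/6) = (2607 + 1*5) + (1146 + (½)*(⅙)) = (2607 + 5) + (1146 + 1/12) = 2612 + 13753/12 = 45097/12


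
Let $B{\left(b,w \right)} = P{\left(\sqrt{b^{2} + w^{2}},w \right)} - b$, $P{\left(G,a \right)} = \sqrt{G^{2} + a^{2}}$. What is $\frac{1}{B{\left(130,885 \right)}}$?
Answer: $\frac{13}{156645} + \frac{\sqrt{63334}}{313290} \approx 0.00088628$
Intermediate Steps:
$B{\left(b,w \right)} = \sqrt{b^{2} + 2 w^{2}} - b$ ($B{\left(b,w \right)} = \sqrt{\left(\sqrt{b^{2} + w^{2}}\right)^{2} + w^{2}} - b = \sqrt{\left(b^{2} + w^{2}\right) + w^{2}} - b = \sqrt{b^{2} + 2 w^{2}} - b$)
$\frac{1}{B{\left(130,885 \right)}} = \frac{1}{\sqrt{130^{2} + 2 \cdot 885^{2}} - 130} = \frac{1}{\sqrt{16900 + 2 \cdot 783225} - 130} = \frac{1}{\sqrt{16900 + 1566450} - 130} = \frac{1}{\sqrt{1583350} - 130} = \frac{1}{5 \sqrt{63334} - 130} = \frac{1}{-130 + 5 \sqrt{63334}}$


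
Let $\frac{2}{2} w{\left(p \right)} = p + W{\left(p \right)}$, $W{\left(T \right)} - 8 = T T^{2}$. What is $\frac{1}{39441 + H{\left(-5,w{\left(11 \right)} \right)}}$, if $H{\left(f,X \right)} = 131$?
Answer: $\frac{1}{39572} \approx 2.527 \cdot 10^{-5}$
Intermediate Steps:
$W{\left(T \right)} = 8 + T^{3}$ ($W{\left(T \right)} = 8 + T T^{2} = 8 + T^{3}$)
$w{\left(p \right)} = 8 + p + p^{3}$ ($w{\left(p \right)} = p + \left(8 + p^{3}\right) = 8 + p + p^{3}$)
$\frac{1}{39441 + H{\left(-5,w{\left(11 \right)} \right)}} = \frac{1}{39441 + 131} = \frac{1}{39572}$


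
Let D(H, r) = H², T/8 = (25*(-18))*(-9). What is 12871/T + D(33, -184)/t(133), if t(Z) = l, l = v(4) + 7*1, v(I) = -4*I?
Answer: -3907529/32400 ≈ -120.60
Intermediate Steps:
T = 32400 (T = 8*((25*(-18))*(-9)) = 8*(-450*(-9)) = 8*4050 = 32400)
l = -9 (l = -4*4 + 7*1 = -16 + 7 = -9)
t(Z) = -9
12871/T + D(33, -184)/t(133) = 12871/32400 + 33²/(-9) = 12871*(1/32400) + 1089*(-⅑) = 12871/32400 - 121 = -3907529/32400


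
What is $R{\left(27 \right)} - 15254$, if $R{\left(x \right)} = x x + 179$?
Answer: $-14346$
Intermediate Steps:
$R{\left(x \right)} = 179 + x^{2}$ ($R{\left(x \right)} = x^{2} + 179 = 179 + x^{2}$)
$R{\left(27 \right)} - 15254 = \left(179 + 27^{2}\right) - 15254 = \left(179 + 729\right) - 15254 = 908 - 15254 = -14346$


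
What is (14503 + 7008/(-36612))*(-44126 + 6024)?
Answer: -1685939925038/3051 ≈ -5.5259e+8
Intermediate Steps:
(14503 + 7008/(-36612))*(-44126 + 6024) = (14503 + 7008*(-1/36612))*(-38102) = (14503 - 584/3051)*(-38102) = (44248069/3051)*(-38102) = -1685939925038/3051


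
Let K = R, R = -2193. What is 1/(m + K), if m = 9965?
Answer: 1/7772 ≈ 0.00012867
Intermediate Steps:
K = -2193
1/(m + K) = 1/(9965 - 2193) = 1/7772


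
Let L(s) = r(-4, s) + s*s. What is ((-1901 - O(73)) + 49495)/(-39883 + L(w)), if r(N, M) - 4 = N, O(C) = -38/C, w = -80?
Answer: -3474400/2444259 ≈ -1.4215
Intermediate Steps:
r(N, M) = 4 + N
L(s) = s² (L(s) = (4 - 4) + s*s = 0 + s² = s²)
((-1901 - O(73)) + 49495)/(-39883 + L(w)) = ((-1901 - (-38)/73) + 49495)/(-39883 + (-80)²) = ((-1901 - (-38)/73) + 49495)/(-39883 + 6400) = ((-1901 - 1*(-38/73)) + 49495)/(-33483) = ((-1901 + 38/73) + 49495)*(-1/33483) = (-138735/73 + 49495)*(-1/33483) = (3474400/73)*(-1/33483) = -3474400/2444259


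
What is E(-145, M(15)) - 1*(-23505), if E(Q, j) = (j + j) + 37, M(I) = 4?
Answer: 23550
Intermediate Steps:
E(Q, j) = 37 + 2*j (E(Q, j) = 2*j + 37 = 37 + 2*j)
E(-145, M(15)) - 1*(-23505) = (37 + 2*4) - 1*(-23505) = (37 + 8) + 23505 = 45 + 23505 = 23550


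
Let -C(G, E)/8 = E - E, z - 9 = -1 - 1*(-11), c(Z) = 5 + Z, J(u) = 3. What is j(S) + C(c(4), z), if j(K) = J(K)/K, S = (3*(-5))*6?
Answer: -1/30 ≈ -0.033333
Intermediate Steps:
z = 19 (z = 9 + (-1 - 1*(-11)) = 9 + (-1 + 11) = 9 + 10 = 19)
C(G, E) = 0 (C(G, E) = -8*(E - E) = -8*0 = 0)
S = -90 (S = -15*6 = -90)
j(K) = 3/K
j(S) + C(c(4), z) = 3/(-90) + 0 = 3*(-1/90) + 0 = -1/30 + 0 = -1/30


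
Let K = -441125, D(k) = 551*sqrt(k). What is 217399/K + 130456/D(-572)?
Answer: -217399/441125 - 65228*I*sqrt(143)/78793 ≈ -0.49283 - 9.8995*I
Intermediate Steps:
217399/K + 130456/D(-572) = 217399/(-441125) + 130456/((551*sqrt(-572))) = 217399*(-1/441125) + 130456/((551*(2*I*sqrt(143)))) = -217399/441125 + 130456/((1102*I*sqrt(143))) = -217399/441125 + 130456*(-I*sqrt(143)/157586) = -217399/441125 - 65228*I*sqrt(143)/78793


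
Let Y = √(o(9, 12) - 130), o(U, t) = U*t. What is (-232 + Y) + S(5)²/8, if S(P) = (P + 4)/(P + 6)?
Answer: -224495/968 + I*√22 ≈ -231.92 + 4.6904*I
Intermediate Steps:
S(P) = (4 + P)/(6 + P)
Y = I*√22 (Y = √(9*12 - 130) = √(108 - 130) = √(-22) = I*√22 ≈ 4.6904*I)
(-232 + Y) + S(5)²/8 = (-232 + I*√22) + ((4 + 5)/(6 + 5))²/8 = (-232 + I*√22) + (9/11)²*(⅛) = (-232 + I*√22) + (81/121)*(⅛) = (-232 + I*√22) + 81/968 = -224495/968 + I*√22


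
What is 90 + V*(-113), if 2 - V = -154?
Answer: -17538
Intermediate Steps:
V = 156 (V = 2 - 1*(-154) = 2 + 154 = 156)
90 + V*(-113) = 90 + 156*(-113) = 90 - 17628 = -17538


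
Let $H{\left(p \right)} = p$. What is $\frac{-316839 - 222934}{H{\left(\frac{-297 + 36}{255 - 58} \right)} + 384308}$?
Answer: $- \frac{106335281}{75708415} \approx -1.4045$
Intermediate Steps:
$\frac{-316839 - 222934}{H{\left(\frac{-297 + 36}{255 - 58} \right)} + 384308} = \frac{-316839 - 222934}{\frac{-297 + 36}{255 - 58} + 384308} = - \frac{539773}{- \frac{261}{197} + 384308} = - \frac{539773}{\frac{75708415}{197}} = \left(-539773\right) \frac{197}{75708415} = - \frac{106335281}{75708415}$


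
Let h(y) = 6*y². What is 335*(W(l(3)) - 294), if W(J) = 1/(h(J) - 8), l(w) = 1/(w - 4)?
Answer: -197315/2 ≈ -98658.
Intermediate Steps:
l(w) = 1/(-4 + w)
W(J) = 1/(-8 + 6*J²) (W(J) = 1/(6*J² - 8) = 1/(-8 + 6*J²))
335*(W(l(3)) - 294) = 335*(1/(2*(-4 + 3*(1/(-4 + 3))²)) - 294) = 335*(1/(2*(-4 + 3*(1/(-1))²)) - 294) = 335*(1/(2*(-4 + 3*(-1)²)) - 294) = 335*(1/(2*(-4 + 3*1)) - 294) = 335*(1/(2*(-4 + 3)) - 294) = 335*((½)/(-1) - 294) = 335*((½)*(-1) - 294) = 335*(-½ - 294) = 335*(-589/2) = -197315/2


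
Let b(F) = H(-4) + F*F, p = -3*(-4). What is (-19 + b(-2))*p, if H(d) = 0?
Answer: -180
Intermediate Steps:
p = 12
b(F) = F² (b(F) = 0 + F*F = 0 + F² = F²)
(-19 + b(-2))*p = (-19 + (-2)²)*12 = (-19 + 4)*12 = -15*12 = -180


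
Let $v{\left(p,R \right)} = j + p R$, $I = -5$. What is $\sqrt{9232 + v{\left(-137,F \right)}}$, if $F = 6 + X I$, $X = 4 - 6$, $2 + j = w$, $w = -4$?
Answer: $\sqrt{7034} \approx 83.869$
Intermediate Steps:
$j = -6$ ($j = -2 - 4 = -6$)
$X = -2$ ($X = 4 - 6 = -2$)
$F = 16$ ($F = 6 - -10 = 6 + 10 = 16$)
$v{\left(p,R \right)} = -6 + R p$ ($v{\left(p,R \right)} = -6 + p R = -6 + R p$)
$\sqrt{9232 + v{\left(-137,F \right)}} = \sqrt{9232 + \left(-6 + 16 \left(-137\right)\right)} = \sqrt{9232 - 2198} = \sqrt{7034}$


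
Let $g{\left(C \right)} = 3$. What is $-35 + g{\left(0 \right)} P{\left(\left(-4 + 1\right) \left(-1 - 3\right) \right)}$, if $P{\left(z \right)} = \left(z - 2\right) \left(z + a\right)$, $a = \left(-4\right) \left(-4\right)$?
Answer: $805$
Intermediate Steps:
$a = 16$
$P{\left(z \right)} = \left(-2 + z\right) \left(16 + z\right)$ ($P{\left(z \right)} = \left(z - 2\right) \left(z + 16\right) = \left(-2 + z\right) \left(16 + z\right)$)
$-35 + g{\left(0 \right)} P{\left(\left(-4 + 1\right) \left(-1 - 3\right) \right)} = -35 + 3 \left(-32 + \left(\left(-4 + 1\right) \left(-1 - 3\right)\right)^{2} + 14 \left(-4 + 1\right) \left(-1 - 3\right)\right) = -35 + 3 \left(-32 + \left(\left(-3\right) \left(-4\right)\right)^{2} + 14 \left(\left(-3\right) \left(-4\right)\right)\right) = -35 + 3 \left(-32 + 12^{2} + 14 \cdot 12\right) = -35 + 3 \left(-32 + 144 + 168\right) = -35 + 3 \cdot 280 = -35 + 840 = 805$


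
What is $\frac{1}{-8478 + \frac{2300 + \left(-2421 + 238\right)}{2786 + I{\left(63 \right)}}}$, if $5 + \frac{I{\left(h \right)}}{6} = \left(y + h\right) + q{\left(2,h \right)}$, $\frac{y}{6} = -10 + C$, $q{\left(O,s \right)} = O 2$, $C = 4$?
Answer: $- \frac{2942}{24942159} \approx -0.00011795$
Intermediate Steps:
$q{\left(O,s \right)} = 2 O$
$y = -36$ ($y = 6 \left(-10 + 4\right) = 6 \left(-6\right) = -36$)
$I{\left(h \right)} = -222 + 6 h$ ($I{\left(h \right)} = -30 + 6 \left(\left(-36 + h\right) + 2 \cdot 2\right) = -30 + 6 \left(\left(-36 + h\right) + 4\right) = -30 + 6 \left(-32 + h\right) = -30 + \left(-192 + 6 h\right) = -222 + 6 h$)
$\frac{1}{-8478 + \frac{2300 + \left(-2421 + 238\right)}{2786 + I{\left(63 \right)}}} = \frac{1}{-8478 + \frac{2300 + \left(-2421 + 238\right)}{2786 + \left(-222 + 6 \cdot 63\right)}} = \frac{1}{-8478 + \frac{2300 - 2183}{2786 + \left(-222 + 378\right)}} = \frac{1}{-8478 + \frac{117}{2786 + 156}} = \frac{1}{-8478 + \frac{117}{2942}} = \frac{1}{- \frac{24942159}{2942}} = - \frac{2942}{24942159}$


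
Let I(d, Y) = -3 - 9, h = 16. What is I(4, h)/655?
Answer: -12/655 ≈ -0.018321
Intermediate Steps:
I(d, Y) = -12
I(4, h)/655 = -12/655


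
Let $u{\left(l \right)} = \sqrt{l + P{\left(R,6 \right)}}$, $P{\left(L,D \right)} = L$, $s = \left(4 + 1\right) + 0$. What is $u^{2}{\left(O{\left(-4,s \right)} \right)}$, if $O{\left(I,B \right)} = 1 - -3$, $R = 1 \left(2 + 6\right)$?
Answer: $12$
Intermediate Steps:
$R = 8$ ($R = 1 \cdot 8 = 8$)
$s = 5$ ($s = 5 + 0 = 5$)
$O{\left(I,B \right)} = 4$ ($O{\left(I,B \right)} = 1 + 3 = 4$)
$u{\left(l \right)} = \sqrt{8 + l}$ ($u{\left(l \right)} = \sqrt{l + 8} = \sqrt{8 + l}$)
$u^{2}{\left(O{\left(-4,s \right)} \right)} = \left(\sqrt{8 + 4}\right)^{2} = \left(\sqrt{12}\right)^{2} = \left(2 \sqrt{3}\right)^{2} = 12$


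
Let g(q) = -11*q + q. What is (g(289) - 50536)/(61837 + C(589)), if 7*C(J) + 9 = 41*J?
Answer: -373982/456999 ≈ -0.81834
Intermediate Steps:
g(q) = -10*q
C(J) = -9/7 + 41*J/7 (C(J) = -9/7 + (41*J)/7 = -9/7 + 41*J/7)
(g(289) - 50536)/(61837 + C(589)) = (-10*289 - 50536)/(61837 + (-9/7 + (41/7)*589)) = (-2890 - 50536)/(61837 + (-9/7 + 24149/7)) = -53426/(61837 + 24140/7) = -53426/456999/7 = -53426*7/456999 = -373982/456999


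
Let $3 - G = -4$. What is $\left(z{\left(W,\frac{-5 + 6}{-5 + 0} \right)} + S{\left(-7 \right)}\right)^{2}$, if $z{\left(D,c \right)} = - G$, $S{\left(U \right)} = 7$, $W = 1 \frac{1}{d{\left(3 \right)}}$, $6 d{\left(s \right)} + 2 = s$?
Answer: $0$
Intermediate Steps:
$G = 7$ ($G = 3 - -4 = 3 + 4 = 7$)
$d{\left(s \right)} = - \frac{1}{3} + \frac{s}{6}$
$W = 6$ ($W = 1 \frac{1}{- \frac{1}{3} + \frac{1}{6} \cdot 3} = 1 \frac{1}{- \frac{1}{3} + \frac{1}{2}} = 1 \frac{1}{\frac{1}{6}} = 1 \cdot 6 = 6$)
$z{\left(D,c \right)} = -7$ ($z{\left(D,c \right)} = \left(-1\right) 7 = -7$)
$\left(z{\left(W,\frac{-5 + 6}{-5 + 0} \right)} + S{\left(-7 \right)}\right)^{2} = \left(-7 + 7\right)^{2} = 0^{2} = 0$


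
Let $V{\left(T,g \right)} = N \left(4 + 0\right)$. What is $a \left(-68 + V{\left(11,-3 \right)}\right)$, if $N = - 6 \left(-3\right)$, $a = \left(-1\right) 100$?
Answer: $-400$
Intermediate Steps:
$a = -100$
$N = 18$ ($N = \left(-1\right) \left(-18\right) = 18$)
$V{\left(T,g \right)} = 72$ ($V{\left(T,g \right)} = 18 \left(4 + 0\right) = 18 \cdot 4 = 72$)
$a \left(-68 + V{\left(11,-3 \right)}\right) = - 100 \left(-68 + 72\right) = \left(-100\right) 4 = -400$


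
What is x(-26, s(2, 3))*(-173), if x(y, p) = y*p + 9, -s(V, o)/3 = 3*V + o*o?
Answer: -203967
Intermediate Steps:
s(V, o) = -9*V - 3*o² (s(V, o) = -3*(3*V + o*o) = -3*(3*V + o²) = -3*(o² + 3*V) = -9*V - 3*o²)
x(y, p) = 9 + p*y (x(y, p) = p*y + 9 = 9 + p*y)
x(-26, s(2, 3))*(-173) = (9 + (-9*2 - 3*3²)*(-26))*(-173) = (9 + (-18 - 3*9)*(-26))*(-173) = (9 + (-18 - 27)*(-26))*(-173) = (9 - 45*(-26))*(-173) = (9 + 1170)*(-173) = 1179*(-173) = -203967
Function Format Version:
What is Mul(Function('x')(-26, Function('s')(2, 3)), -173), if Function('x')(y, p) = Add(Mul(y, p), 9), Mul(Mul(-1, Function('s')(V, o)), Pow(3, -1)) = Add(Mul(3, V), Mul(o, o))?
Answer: -203967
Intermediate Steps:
Function('s')(V, o) = Add(Mul(-9, V), Mul(-3, Pow(o, 2))) (Function('s')(V, o) = Mul(-3, Add(Mul(3, V), Mul(o, o))) = Mul(-3, Add(Mul(3, V), Pow(o, 2))) = Mul(-3, Add(Pow(o, 2), Mul(3, V))) = Add(Mul(-9, V), Mul(-3, Pow(o, 2))))
Function('x')(y, p) = Add(9, Mul(p, y)) (Function('x')(y, p) = Add(Mul(p, y), 9) = Add(9, Mul(p, y)))
Mul(Function('x')(-26, Function('s')(2, 3)), -173) = Mul(Add(9, Mul(Add(Mul(-9, 2), Mul(-3, Pow(3, 2))), -26)), -173) = Mul(Add(9, Mul(Add(-18, Mul(-3, 9)), -26)), -173) = Mul(Add(9, Mul(Add(-18, -27), -26)), -173) = Mul(Add(9, Mul(-45, -26)), -173) = Mul(Add(9, 1170), -173) = Mul(1179, -173) = -203967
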